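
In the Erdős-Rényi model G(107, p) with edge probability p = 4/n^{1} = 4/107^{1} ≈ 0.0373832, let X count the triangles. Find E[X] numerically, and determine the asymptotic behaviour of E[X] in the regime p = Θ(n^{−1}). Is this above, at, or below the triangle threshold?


Number of potential triangles: C(107, 3) = 198485.
Each occurs with probability p³ ≈ (0.0373832)³ ≈ 5.22430641e-05.
By linearity: E[X] = C(107, 3)·p³ ≈ 198485 · 5.22430641e-05 ≈ 10.369465.
Here α = 1, so p = 4/n is exactly at the triangle threshold p ~ 1/n. Asymptotically E[X] → c³/6 = 4³/6 = 32/3 ≈ 10.666667, a bounded constant. In this regime the triangle count is asymptotically Poisson(c³/6).

E[X] ≈ 10.369465; in regime p = Θ(1/n^{1}) E[X] stays bounded (at the triangle threshold p ~ 1/n).


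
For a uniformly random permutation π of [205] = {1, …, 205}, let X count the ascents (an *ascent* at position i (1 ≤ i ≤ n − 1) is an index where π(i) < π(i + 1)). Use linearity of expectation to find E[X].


Write X = Σ X_I over i = 1, …, 204, with X_I the indicator of one ascent.
There are 204 indicators.
For each fixed i, the pair (π(i), π(i+1)) is a uniformly random ordered pair of distinct values from {1, …, 205}; by symmetry P[π(i) < π(i+1)] = 1/2.
By linearity: E[X] = 204 · (1/2) = (205 − 1) · (1/2) = 102 ≈ 102.00000.

E[X] = 102 = 102.00000.


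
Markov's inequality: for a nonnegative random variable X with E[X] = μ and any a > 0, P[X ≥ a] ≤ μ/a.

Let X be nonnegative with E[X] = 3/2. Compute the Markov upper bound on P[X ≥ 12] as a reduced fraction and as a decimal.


μ = E[X] = 3/2, a = 12.
Markov: P[X ≥ 12] ≤ μ/a = (3/2)/12 = 1/8.
Numerically: ≈ 0.12500.
(Since a = 12 > μ = 1.50000, the bound 1/8 is < 1 and informative.)

P[X ≥ 12] ≤ 1/8 ≈ 0.12500.


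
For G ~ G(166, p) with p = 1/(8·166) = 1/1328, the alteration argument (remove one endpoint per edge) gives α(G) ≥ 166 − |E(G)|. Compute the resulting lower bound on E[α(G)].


E[|E(G)|] = C(166, 2)·p = 13695 · (1/1328) = 165/16.
E[α(G)] ≥ n − E[|E(G)|] = 166 − 165/16 = 2491/16.
Numerically: ≈ 155.688.
(This is only a lower bound; the true E[α(G)] may be larger.)

E[α(G)] ≥ 2491/16 ≈ 155.688.


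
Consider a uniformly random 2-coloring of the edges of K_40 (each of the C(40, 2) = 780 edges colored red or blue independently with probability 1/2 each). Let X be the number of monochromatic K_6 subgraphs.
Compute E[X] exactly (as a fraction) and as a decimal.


Let X = Σ_S X_S over the C(40, 6) = 3838380 subsets S of size 6, where X_S = 1 if the K_6 on S is monochromatic.
For a fixed S, the K_6 on S has C(6, 2) = 15 edges. P[all 15 edges red] = (1/2)^15, and likewise for blue, so P[monochromatic] = 2·(1/2)^15 = 2^{1 − 15} = 1/16384.
Summing: E[X] = C(40, 6) · 2^{1 − 15} = 3838380 · 1/16384 = 959595/4096.
Numerically: E[X] ≈ 234.2761.

E[X] = C(40,6)·2^(1−C(6,2)) = 959595/4096 ≈ 234.2761.


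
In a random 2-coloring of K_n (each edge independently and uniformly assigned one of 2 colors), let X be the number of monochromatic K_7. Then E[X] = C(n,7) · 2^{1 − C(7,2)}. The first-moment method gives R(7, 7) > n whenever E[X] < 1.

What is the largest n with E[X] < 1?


We need C(n, 7) · 2^{1 − 21} < 1, i.e. C(n, 7) < 2^{21 − 1} = 1048576.
Check values of n near the boundary:
  n = 22: C(22, 7) = 170544; 170544 < 1048576? YES
  n = 23: C(23, 7) = 245157; 245157 < 1048576? YES
  n = 24: C(24, 7) = 346104; 346104 < 1048576? YES
  n = 25: C(25, 7) = 480700; 480700 < 1048576? YES
  n = 26: C(26, 7) = 657800; 657800 < 1048576? YES
  n = 27: C(27, 7) = 888030; 888030 < 1048576? YES
  n = 28: C(28, 7) = 1184040; 1184040 < 1048576? NO
The largest n with C(n, 7) < 1048576 is n = 27 (where E[X] = 444015/524288 ≈ 0.846891). Hence R(7, 7) > 27, i.e. R(7, 7) ≥ 28.

Largest n = 27; hence R(7, 7) > 27.


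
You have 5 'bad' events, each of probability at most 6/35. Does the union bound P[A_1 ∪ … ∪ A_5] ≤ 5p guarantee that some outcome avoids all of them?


Union bound: P[∪_{i=1}^{5} A_i] ≤ Σ_i P[A_i] ≤ 5·p = 5·(6/35) = 6/7.
Numerically: 6/7 ≈ 0.8571429.
Is 6/7 < 1? YES.
Since P[∪ A_i] ≤ 6/7 < 1, the complement has P[∩ A_i^c] ≥ 1 − 6/7 = 1/7 > 0, so some outcome avoids every A_i.

5·p = 6/7 ≈ 0.8571429; existence CERTIFIED by the union bound.


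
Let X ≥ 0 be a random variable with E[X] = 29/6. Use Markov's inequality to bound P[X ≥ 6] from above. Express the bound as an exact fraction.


μ = E[X] = 29/6, a = 6.
Markov: P[X ≥ 6] ≤ μ/a = (29/6)/6 = 29/36.
Numerically: ≈ 0.806.
(Since a = 6 > μ = 4.833, the bound 29/36 is < 1 and informative.)

P[X ≥ 6] ≤ 29/36 ≈ 0.806.


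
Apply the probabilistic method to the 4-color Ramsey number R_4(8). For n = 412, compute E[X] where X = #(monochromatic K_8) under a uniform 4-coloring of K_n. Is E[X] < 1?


E[X] = C(412, 8) · 4^{1 − 28} = 19229204065337145 · 4^{−27} = 19229204065337145/18014398509481984.
As a reduced fraction: E[X] = 19229204065337145/18014398509481984 ≈ 1.067.
Is E[X] < 1? NO.
Since E[X] ≥ 1, the first-moment bound is inconclusive at n = 412; it does NOT by itself certify R_4(8) > 412.

E[X] = 19229204065337145/18014398509481984 ≈ 1.067; E[X] ≥ 1; first-moment method inconclusive here.


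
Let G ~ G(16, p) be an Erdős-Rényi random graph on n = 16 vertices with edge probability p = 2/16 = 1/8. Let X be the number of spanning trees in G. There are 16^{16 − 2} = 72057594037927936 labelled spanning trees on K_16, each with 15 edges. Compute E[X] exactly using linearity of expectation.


K_16 has 16^{16 − 2} = 72057594037927936 labelled spanning trees.
For each such spanning tree H, let X_H = 1 if all 15 edges of H are present in G. Then P[X_H = 1] = p^{15} = (1/8)^{15} = 1/35184372088832.
By linearity of expectation: E[X] = Σ_H E[X_H] = 72057594037927936 · p^{15} = 72057594037927936 · 1/35184372088832 = 2048.
Numerically: E[X] ≈ 2048.

E[X] = 72057594037927936 · (1/8)^{15} = 2048 ≈ 2048.


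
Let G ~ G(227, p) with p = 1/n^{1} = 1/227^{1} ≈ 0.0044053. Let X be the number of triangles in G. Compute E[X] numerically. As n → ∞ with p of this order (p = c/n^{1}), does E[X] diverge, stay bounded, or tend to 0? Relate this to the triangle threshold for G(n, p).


Number of potential triangles: C(227, 3) = 1923825.
Each occurs with probability p³ ≈ (0.0044053)³ ≈ 8.5491400e-08.
By linearity: E[X] = C(227, 3)·p³ ≈ 1923825 · 8.5491400e-08 ≈ 0.16447.
Here α = 1, so p = 1/n is exactly at the triangle threshold p ~ 1/n. Asymptotically E[X] → c³/6 = 1³/6 = 1/6 ≈ 0.16667, a bounded constant. In this regime the triangle count is asymptotically Poisson(c³/6).

E[X] ≈ 0.16447; in regime p = Θ(1/n^{1}) E[X] stays bounded (at the triangle threshold p ~ 1/n).


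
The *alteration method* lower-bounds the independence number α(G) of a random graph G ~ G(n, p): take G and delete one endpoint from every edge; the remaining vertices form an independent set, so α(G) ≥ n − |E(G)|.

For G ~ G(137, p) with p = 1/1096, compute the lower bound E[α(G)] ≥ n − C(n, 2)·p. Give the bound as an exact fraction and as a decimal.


E[|E(G)|] = C(137, 2)·p = 9316 · (1/1096) = 17/2.
E[α(G)] ≥ n − E[|E(G)|] = 137 − 17/2 = 257/2.
Numerically: ≈ 128.500.
(This is only a lower bound; the true E[α(G)] may be larger.)

E[α(G)] ≥ 257/2 ≈ 128.500.


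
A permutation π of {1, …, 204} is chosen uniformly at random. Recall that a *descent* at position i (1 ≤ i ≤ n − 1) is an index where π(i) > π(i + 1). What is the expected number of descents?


Write X = Σ X_I over i = 1, …, 203, with X_I the indicator of one descent.
There are 203 indicators.
For each fixed i, the pair (π(i), π(i+1)) is a uniformly random ordered pair of distinct values from {1, …, 204}; by symmetry P[π(i) > π(i+1)] = 1/2.
By linearity: E[X] = 203 · (1/2) = (204 − 1) · (1/2) = 203/2 ≈ 101.500.

E[X] = 203/2 = 101.500.


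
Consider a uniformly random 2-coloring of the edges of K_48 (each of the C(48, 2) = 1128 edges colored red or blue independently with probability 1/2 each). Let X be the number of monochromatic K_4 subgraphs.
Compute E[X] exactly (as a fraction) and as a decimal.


Let X = Σ_S X_S over the C(48, 4) = 194580 subsets S of size 4, where X_S = 1 if the K_4 on S is monochromatic.
For a fixed S, the K_4 on S has C(4, 2) = 6 edges. P[all 6 edges red] = (1/2)^6, and likewise for blue, so P[monochromatic] = 2·(1/2)^6 = 2^{1 − 6} = 1/32.
By linearity of expectation: E[X] = C(48, 4) · 2^{1 − 6} = 194580 · 1/32 = 48645/8.
Numerically: E[X] ≈ 6080.625.

E[X] = C(48,4)·2^(1−C(4,2)) = 48645/8 ≈ 6080.625.


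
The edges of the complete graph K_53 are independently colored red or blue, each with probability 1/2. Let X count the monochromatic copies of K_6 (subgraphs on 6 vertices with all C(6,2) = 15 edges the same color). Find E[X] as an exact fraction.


Let X = Σ_S X_S over the C(53, 6) = 22957480 subsets S of size 6, where X_S = 1 if the K_6 on S is monochromatic.
For a fixed S, the K_6 on S has C(6, 2) = 15 edges. P[all 15 edges red] = (1/2)^15, and likewise for blue, so P[monochromatic] = 2·(1/2)^15 = 2^{1 − 15} = 1/16384.
By linearity: E[X] = C(53, 6) · 2^{1 − 15} = 22957480 · 1/16384 = 2869685/2048.
Numerically: E[X] ≈ 1401.21338.

E[X] = C(53,6)·2^(1−C(6,2)) = 2869685/2048 ≈ 1401.21338.


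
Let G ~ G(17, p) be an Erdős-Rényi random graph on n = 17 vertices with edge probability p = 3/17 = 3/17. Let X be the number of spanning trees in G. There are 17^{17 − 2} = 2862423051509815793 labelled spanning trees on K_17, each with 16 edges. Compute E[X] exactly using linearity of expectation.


K_17 has 17^{17 − 2} = 2862423051509815793 labelled spanning trees.
For each such spanning tree H, let X_H = 1 if all 16 edges of H are present in G. Then P[X_H = 1] = p^{16} = (3/17)^{16} = 43046721/48661191875666868481.
By linearity of expectation: E[X] = Σ_H E[X_H] = 2862423051509815793 · p^{16} = 2862423051509815793 · 43046721/48661191875666868481 = 43046721/17.
Numerically: E[X] ≈ 2.53216e+06.

E[X] = 2862423051509815793 · (3/17)^{16} = 43046721/17 ≈ 2.53216e+06.


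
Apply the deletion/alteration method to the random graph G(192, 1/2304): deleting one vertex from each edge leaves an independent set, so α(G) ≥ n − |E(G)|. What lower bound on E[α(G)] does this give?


E[|E(G)|] = C(192, 2)·p = 18336 · (1/2304) = 191/24.
E[α(G)] ≥ n − E[|E(G)|] = 192 − 191/24 = 4417/24.
Numerically: ≈ 184.0417.
(This is only a lower bound; the true E[α(G)] may be larger.)

E[α(G)] ≥ 4417/24 ≈ 184.0417.


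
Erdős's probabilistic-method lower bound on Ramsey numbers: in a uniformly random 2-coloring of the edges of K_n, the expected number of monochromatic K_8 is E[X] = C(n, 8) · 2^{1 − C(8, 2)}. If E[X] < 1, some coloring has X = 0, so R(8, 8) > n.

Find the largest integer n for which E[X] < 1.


We need C(n, 8) · 2^{1 − 28} < 1, i.e. C(n, 8) < 2^{28 − 1} = 134217728.
Check values of n near the boundary:
  n = 37: C(37, 8) = 38608020; 38608020 < 134217728? YES
  n = 38: C(38, 8) = 48903492; 48903492 < 134217728? YES
  n = 39: C(39, 8) = 61523748; 61523748 < 134217728? YES
  n = 40: C(40, 8) = 76904685; 76904685 < 134217728? YES
  n = 41: C(41, 8) = 95548245; 95548245 < 134217728? YES
  n = 42: C(42, 8) = 118030185; 118030185 < 134217728? YES
  n = 43: C(43, 8) = 145008513; 145008513 < 134217728? NO
  n = 44: C(44, 8) = 177232627; 177232627 < 134217728? NO
The largest n with C(n, 8) < 134217728 is n = 42 (where E[X] = 118030185/134217728 ≈ 0.879393). Hence R(8, 8) > 42, i.e. R(8, 8) ≥ 43.

Largest n = 42; hence R(8, 8) > 42.


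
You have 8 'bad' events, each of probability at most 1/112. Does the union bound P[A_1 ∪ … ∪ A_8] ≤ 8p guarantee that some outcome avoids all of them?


Union bound: P[∪_{i=1}^{8} A_i] ≤ Σ_i P[A_i] ≤ 8·p = 8·(1/112) = 1/14.
Numerically: 1/14 ≈ 0.0714286.
Is 1/14 < 1? YES.
Since P[∪ A_i] ≤ 1/14 < 1, the complement has P[∩ A_i^c] ≥ 1 − 1/14 = 13/14 > 0, so some outcome avoids every A_i.

8·p = 1/14 ≈ 0.0714286; existence CERTIFIED by the union bound.


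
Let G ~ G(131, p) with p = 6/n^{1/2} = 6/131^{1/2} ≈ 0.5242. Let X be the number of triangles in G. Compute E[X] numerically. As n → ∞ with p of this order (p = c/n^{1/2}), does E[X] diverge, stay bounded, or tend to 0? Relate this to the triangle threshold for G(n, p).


Number of potential triangles: C(131, 3) = 366145.
Each occurs with probability p³ ≈ (0.5242)³ ≈ 1.440611e-01.
By linearity: E[X] = C(131, 3)·p³ ≈ 366145 · 1.440611e-01 ≈ 52747.2613.
Since α = 1/2 < 1, p = c/n^{1/2} ≫ 1/n is above the triangle threshold p ~ 1/n. Asymptotically E[X] ~ (c³/6)·n^{3(1−α)} = (6³/6)·n^{1.5} → ∞; triangles are abundant w.h.p.

E[X] ≈ 52747.2613; in regime p = Θ(1/n^{1/2}) E[X] diverges (above the triangle threshold p ~ 1/n).


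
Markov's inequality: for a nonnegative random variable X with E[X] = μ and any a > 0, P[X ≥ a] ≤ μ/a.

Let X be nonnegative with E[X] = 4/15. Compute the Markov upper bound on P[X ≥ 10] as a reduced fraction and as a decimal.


μ = E[X] = 4/15, a = 10.
Markov: P[X ≥ 10] ≤ μ/a = (4/15)/10 = 2/75.
Numerically: ≈ 0.026667.
(Since a = 10 > μ = 0.266667, the bound 2/75 is < 1 and informative.)

P[X ≥ 10] ≤ 2/75 ≈ 0.026667.


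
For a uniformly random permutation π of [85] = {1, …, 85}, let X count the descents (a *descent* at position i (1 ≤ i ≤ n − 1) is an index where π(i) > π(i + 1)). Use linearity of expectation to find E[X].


Write X = Σ X_I over i = 1, …, 84, with X_I the indicator of one descent.
There are 84 indicators.
For each fixed i, the pair (π(i), π(i+1)) is a uniformly random ordered pair of distinct values from {1, …, 85}; by symmetry P[π(i) > π(i+1)] = 1/2.
By linearity: E[X] = 84 · (1/2) = (85 − 1) · (1/2) = 42 ≈ 42.000000.

E[X] = 42 = 42.000000.


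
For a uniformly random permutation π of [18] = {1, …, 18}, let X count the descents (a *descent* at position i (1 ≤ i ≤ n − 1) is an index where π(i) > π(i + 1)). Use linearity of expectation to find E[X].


Write X = Σ X_I over i = 1, …, 17, with X_I the indicator of one descent.
There are 17 indicators.
For each fixed i, the pair (π(i), π(i+1)) is a uniformly random ordered pair of distinct values from {1, …, 18}; by symmetry P[π(i) > π(i+1)] = 1/2.
By linearity: E[X] = 17 · (1/2) = (18 − 1) · (1/2) = 17/2 ≈ 8.500000.

E[X] = 17/2 = 8.500000.


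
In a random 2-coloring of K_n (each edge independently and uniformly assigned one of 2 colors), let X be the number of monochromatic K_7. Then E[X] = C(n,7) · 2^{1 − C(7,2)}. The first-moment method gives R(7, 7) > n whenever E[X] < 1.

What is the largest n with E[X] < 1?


We need C(n, 7) · 2^{1 − 21} < 1, i.e. C(n, 7) < 2^{21 − 1} = 1048576.
Check values of n near the boundary:
  n = 26: C(26, 7) = 657800; 657800 < 1048576? YES
  n = 27: C(27, 7) = 888030; 888030 < 1048576? YES
  n = 28: C(28, 7) = 1184040; 1184040 < 1048576? NO
The largest n with C(n, 7) < 1048576 is n = 27 (where E[X] = 444015/524288 ≈ 0.847). Hence R(7, 7) > 27, i.e. R(7, 7) ≥ 28.

Largest n = 27; hence R(7, 7) > 27.


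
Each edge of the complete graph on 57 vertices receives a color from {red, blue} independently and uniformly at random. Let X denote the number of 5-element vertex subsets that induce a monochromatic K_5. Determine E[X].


Let X = Σ_S X_S over the C(57, 5) = 4187106 subsets S of size 5, where X_S = 1 if the K_5 on S is monochromatic.
For a fixed S, the K_5 on S has C(5, 2) = 10 edges. P[all 10 edges red] = (1/2)^10, and likewise for blue, so P[monochromatic] = 2·(1/2)^10 = 2^{1 − 10} = 1/512.
Summing: E[X] = C(57, 5) · 2^{1 − 10} = 4187106 · 1/512 = 2093553/256.
Numerically: E[X] ≈ 8177.941406.

E[X] = C(57,5)·2^(1−C(5,2)) = 2093553/256 ≈ 8177.941406.


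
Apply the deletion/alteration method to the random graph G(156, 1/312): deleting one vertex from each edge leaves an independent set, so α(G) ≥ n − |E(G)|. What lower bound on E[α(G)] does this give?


E[|E(G)|] = C(156, 2)·p = 12090 · (1/312) = 155/4.
E[α(G)] ≥ n − E[|E(G)|] = 156 − 155/4 = 469/4.
Numerically: ≈ 117.2500.
(This is only a lower bound; the true E[α(G)] may be larger.)

E[α(G)] ≥ 469/4 ≈ 117.2500.


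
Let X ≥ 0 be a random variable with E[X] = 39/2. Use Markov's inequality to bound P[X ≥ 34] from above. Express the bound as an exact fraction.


μ = E[X] = 39/2, a = 34.
Markov: P[X ≥ 34] ≤ μ/a = (39/2)/34 = 39/68.
Numerically: ≈ 0.574.
(Since a = 34 > μ = 19.500, the bound 39/68 is < 1 and informative.)

P[X ≥ 34] ≤ 39/68 ≈ 0.574.


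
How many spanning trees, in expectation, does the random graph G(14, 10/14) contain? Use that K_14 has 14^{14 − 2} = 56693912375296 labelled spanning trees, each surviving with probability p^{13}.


K_14 has 14^{14 − 2} = 56693912375296 labelled spanning trees.
For each such spanning tree H, let X_H = 1 if all 13 edges of H are present in G. Then P[X_H = 1] = p^{13} = (5/7)^{13} = 1220703125/96889010407.
By linearity: E[X] = Σ_H E[X_H] = 56693912375296 · p^{13} = 56693912375296 · 1220703125/96889010407 = 5000000000000/7.
Numerically: E[X] ≈ 7.14286e+11.

E[X] = 56693912375296 · (5/7)^{13} = 5000000000000/7 ≈ 7.14286e+11.


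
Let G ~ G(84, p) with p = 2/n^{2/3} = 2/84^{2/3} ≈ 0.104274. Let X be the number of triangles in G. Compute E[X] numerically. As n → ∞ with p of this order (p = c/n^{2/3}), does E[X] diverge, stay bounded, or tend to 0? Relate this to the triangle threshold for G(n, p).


Number of potential triangles: C(84, 3) = 95284.
Each occurs with probability p³ ≈ (0.104274)³ ≈ 1.13378685e-03.
By linearity: E[X] = C(84, 3)·p³ ≈ 95284 · 1.13378685e-03 ≈ 108.031746.
Since α = 2/3 < 1, p = c/n^{2/3} ≫ 1/n is above the triangle threshold p ~ 1/n. Asymptotically E[X] ~ (c³/6)·n^{3(1−α)} = (2³/6)·n^{1} → ∞; triangles are abundant w.h.p.

E[X] ≈ 108.031746; in regime p = Θ(1/n^{2/3}) E[X] diverges (above the triangle threshold p ~ 1/n).


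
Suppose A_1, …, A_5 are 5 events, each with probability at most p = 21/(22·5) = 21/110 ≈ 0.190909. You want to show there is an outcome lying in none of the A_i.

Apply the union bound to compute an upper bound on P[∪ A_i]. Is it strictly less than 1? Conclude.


Union bound: P[∪_{i=1}^{5} A_i] ≤ Σ_i P[A_i] ≤ 5·p = 5·(21/110) = 21/22.
Numerically: 21/22 ≈ 0.954545.
Is 21/22 < 1? YES.
Since P[∪ A_i] ≤ 21/22 < 1, the complement has P[∩ A_i^c] ≥ 1 − 21/22 = 1/22 > 0, so some outcome avoids every A_i.

5·p = 21/22 ≈ 0.954545; existence CERTIFIED by the union bound.


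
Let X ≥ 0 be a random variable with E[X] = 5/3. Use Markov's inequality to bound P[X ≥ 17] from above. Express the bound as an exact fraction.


μ = E[X] = 5/3, a = 17.
Markov: P[X ≥ 17] ≤ μ/a = (5/3)/17 = 5/51.
Numerically: ≈ 0.098039.
(Since a = 17 > μ = 1.666667, the bound 5/51 is < 1 and informative.)

P[X ≥ 17] ≤ 5/51 ≈ 0.098039.


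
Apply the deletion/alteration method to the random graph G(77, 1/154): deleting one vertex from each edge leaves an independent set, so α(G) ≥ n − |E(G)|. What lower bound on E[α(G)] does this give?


E[|E(G)|] = C(77, 2)·p = 2926 · (1/154) = 19.
E[α(G)] ≥ n − E[|E(G)|] = 77 − 19 = 58.
Numerically: ≈ 58.00000.
(This is only a lower bound; the true E[α(G)] may be larger.)

E[α(G)] ≥ 58 ≈ 58.00000.


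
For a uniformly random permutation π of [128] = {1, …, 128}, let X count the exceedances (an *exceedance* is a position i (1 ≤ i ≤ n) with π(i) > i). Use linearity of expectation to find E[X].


Write X = Σ_{i=1}^{128} X_i, where X_i = 1_{π(i) > i}.
For each fixed i, π(i) is uniform over {1, …, 128} (marginal of a uniform permutation), so P[π(i) > i] = (n − i)/n. Summing: Σ_{i=1}^{128} (n − i)/n = (0 + 1 + … + 127)/128 = 128(128 − 1)/(2·128) = (128 − 1)/2.
Hence E[X] = Σ_{i=1}^{128} (128 − i)/128 = 127/2 ≈ 63.500000.

E[X] = 127/2 = 63.500000.


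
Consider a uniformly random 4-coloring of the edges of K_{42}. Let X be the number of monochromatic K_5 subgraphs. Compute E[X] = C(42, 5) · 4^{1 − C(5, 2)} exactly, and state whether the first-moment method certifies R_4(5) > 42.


E[X] = C(42, 5) · 4^{1 − 10} = 850668 · 4^{−9} = 850668/262144.
As a reduced fraction: E[X] = 212667/65536 ≈ 3.245041.
Is E[X] < 1? NO.
Since E[X] ≥ 1, the first-moment bound is inconclusive at n = 42; it does NOT by itself certify R_4(5) > 42.

E[X] = 212667/65536 ≈ 3.245041; E[X] ≥ 1; first-moment method inconclusive here.


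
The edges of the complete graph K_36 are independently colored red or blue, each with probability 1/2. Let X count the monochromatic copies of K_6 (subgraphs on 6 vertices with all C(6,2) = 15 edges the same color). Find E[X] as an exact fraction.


Let X = Σ_S X_S over the C(36, 6) = 1947792 subsets S of size 6, where X_S = 1 if the K_6 on S is monochromatic.
For a fixed S, the K_6 on S has C(6, 2) = 15 edges. P[all 15 edges red] = (1/2)^15, and likewise for blue, so P[monochromatic] = 2·(1/2)^15 = 2^{1 − 15} = 1/16384.
Summing: E[X] = C(36, 6) · 2^{1 − 15} = 1947792 · 1/16384 = 121737/1024.
Numerically: E[X] ≈ 118.883789.

E[X] = C(36,6)·2^(1−C(6,2)) = 121737/1024 ≈ 118.883789.


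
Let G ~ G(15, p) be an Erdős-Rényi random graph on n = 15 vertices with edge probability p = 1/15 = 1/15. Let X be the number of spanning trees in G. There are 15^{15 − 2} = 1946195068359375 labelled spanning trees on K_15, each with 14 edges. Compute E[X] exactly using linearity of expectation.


K_15 has 15^{15 − 2} = 1946195068359375 labelled spanning trees.
For each such spanning tree H, let X_H = 1 if all 14 edges of H are present in G. Then P[X_H = 1] = p^{14} = (1/15)^{14} = 1/29192926025390625.
By linearity of expectation: E[X] = Σ_H E[X_H] = 1946195068359375 · p^{14} = 1946195068359375 · 1/29192926025390625 = 1/15.
Numerically: E[X] ≈ 0.0667.

E[X] = 1946195068359375 · (1/15)^{14} = 1/15 ≈ 0.0667.


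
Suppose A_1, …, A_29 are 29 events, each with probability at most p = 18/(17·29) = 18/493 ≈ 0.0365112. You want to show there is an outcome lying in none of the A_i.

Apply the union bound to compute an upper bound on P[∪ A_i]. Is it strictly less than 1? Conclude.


Union bound: P[∪_{i=1}^{29} A_i] ≤ Σ_i P[A_i] ≤ 29·p = 29·(18/493) = 18/17.
Numerically: 18/17 ≈ 1.0588235.
Is 18/17 < 1? NO.
Since the bound 18/17 is ≥ 1, the union bound is uninformative here; it does NOT by itself certify existence.

29·p = 18/17 ≈ 1.0588235; existence NOT certified by the union bound.


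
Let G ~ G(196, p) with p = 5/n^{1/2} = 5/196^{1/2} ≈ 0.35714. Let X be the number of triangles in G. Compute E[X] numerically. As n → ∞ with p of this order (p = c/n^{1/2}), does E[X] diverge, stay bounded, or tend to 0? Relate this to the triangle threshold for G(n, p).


Number of potential triangles: C(196, 3) = 1235780.
Each occurs with probability p³ ≈ (0.35714)³ ≈ 4.5553936e-02.
By linearity: E[X] = C(196, 3)·p³ ≈ 1235780 · 4.5553936e-02 ≈ 56294.64286.
Since α = 1/2 < 1, p = c/n^{1/2} ≫ 1/n is above the triangle threshold p ~ 1/n. Asymptotically E[X] ~ (c³/6)·n^{3(1−α)} = (5³/6)·n^{1.5} → ∞; triangles are abundant w.h.p.

E[X] ≈ 56294.64286; in regime p = Θ(1/n^{1/2}) E[X] diverges (above the triangle threshold p ~ 1/n).


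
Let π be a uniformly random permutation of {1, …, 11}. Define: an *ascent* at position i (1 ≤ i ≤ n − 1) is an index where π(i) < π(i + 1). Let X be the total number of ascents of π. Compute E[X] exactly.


Write X = Σ X_I over i = 1, …, 10, with X_I the indicator of one ascent.
There are 10 indicators.
For each fixed i, the pair (π(i), π(i+1)) is a uniformly random ordered pair of distinct values from {1, …, 11}; by symmetry P[π(i) < π(i+1)] = 1/2.
By linearity: E[X] = 10 · (1/2) = (11 − 1) · (1/2) = 5 ≈ 5.00000.

E[X] = 5 = 5.00000.


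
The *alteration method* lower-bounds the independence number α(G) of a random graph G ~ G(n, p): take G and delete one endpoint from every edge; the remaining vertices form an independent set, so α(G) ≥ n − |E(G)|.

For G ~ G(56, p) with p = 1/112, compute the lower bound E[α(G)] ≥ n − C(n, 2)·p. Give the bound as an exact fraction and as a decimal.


E[|E(G)|] = C(56, 2)·p = 1540 · (1/112) = 55/4.
E[α(G)] ≥ n − E[|E(G)|] = 56 − 55/4 = 169/4.
Numerically: ≈ 42.25000.
(This is only a lower bound; the true E[α(G)] may be larger.)

E[α(G)] ≥ 169/4 ≈ 42.25000.


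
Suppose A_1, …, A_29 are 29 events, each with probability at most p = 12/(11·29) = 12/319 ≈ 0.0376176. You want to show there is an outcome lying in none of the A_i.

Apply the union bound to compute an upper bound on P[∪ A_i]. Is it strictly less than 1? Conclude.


Union bound: P[∪_{i=1}^{29} A_i] ≤ Σ_i P[A_i] ≤ 29·p = 29·(12/319) = 12/11.
Numerically: 12/11 ≈ 1.0909091.
Is 12/11 < 1? NO.
Since the bound 12/11 is ≥ 1, the union bound is uninformative here; it does NOT by itself certify existence.

29·p = 12/11 ≈ 1.0909091; existence NOT certified by the union bound.


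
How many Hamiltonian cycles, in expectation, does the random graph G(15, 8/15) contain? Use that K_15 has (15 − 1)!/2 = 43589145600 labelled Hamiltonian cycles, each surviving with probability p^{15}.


K_15 has (15 − 1)!/2 = 43589145600 labelled Hamiltonian cycles.
For each such Hamiltonian cycle H, let X_H = 1 if all 15 edges of H are present in G. Then P[X_H = 1] = p^{15} = (8/15)^{15} = 35184372088832/437893890380859375.
Summing the indicators: E[X] = Σ_H E[X_H] = 43589145600 · p^{15} = 43589145600 · 35184372088832/437893890380859375 = 252453780711880523776/72081298828125.
Numerically: E[X] ≈ 3.502e+06.

E[X] = 43589145600 · (8/15)^{15} = 252453780711880523776/72081298828125 ≈ 3.502e+06.


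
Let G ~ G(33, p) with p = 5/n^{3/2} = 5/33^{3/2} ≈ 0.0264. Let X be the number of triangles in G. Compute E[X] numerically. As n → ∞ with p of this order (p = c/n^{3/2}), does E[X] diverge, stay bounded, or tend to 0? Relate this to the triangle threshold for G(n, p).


Number of potential triangles: C(33, 3) = 5456.
Each occurs with probability p³ ≈ (0.0264)³ ≈ 1.83484e-05.
By linearity: E[X] = C(33, 3)·p³ ≈ 5456 · 1.83484e-05 ≈ 0.100.
Since α = 3/2 > 1, p = c/n^{3/2} = o(1/n) is below the triangle threshold p ~ 1/n. Asymptotically E[X] ~ (c³/6)·n^{3(1−α)} = (5³/6)·n^{-1.5} → 0, so by Markov's inequality G has no triangles w.h.p.

E[X] ≈ 0.100; in regime p = Θ(1/n^{3/2}) E[X] tends to 0 (below the triangle threshold p ~ 1/n).


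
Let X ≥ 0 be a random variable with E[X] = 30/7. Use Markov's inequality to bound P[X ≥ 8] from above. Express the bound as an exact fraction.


μ = E[X] = 30/7, a = 8.
Markov: P[X ≥ 8] ≤ μ/a = (30/7)/8 = 15/28.
Numerically: ≈ 0.535714.
(Since a = 8 > μ = 4.285714, the bound 15/28 is < 1 and informative.)

P[X ≥ 8] ≤ 15/28 ≈ 0.535714.


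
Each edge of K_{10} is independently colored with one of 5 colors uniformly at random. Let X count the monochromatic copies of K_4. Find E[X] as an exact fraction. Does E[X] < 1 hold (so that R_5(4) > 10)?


E[X] = C(10, 4) · 5^{1 − 6} = 210 · 5^{−5} = 210/3125.
As a reduced fraction: E[X] = 42/625 ≈ 0.06720.
Is E[X] < 1? YES.
Since E[X] < 1, there exists a 5-coloring of K_{10} with no monochromatic K_4; hence R_5(4) > 10.

E[X] = 42/625 ≈ 0.06720; E[X] < 1, so R_5(4) > 10.


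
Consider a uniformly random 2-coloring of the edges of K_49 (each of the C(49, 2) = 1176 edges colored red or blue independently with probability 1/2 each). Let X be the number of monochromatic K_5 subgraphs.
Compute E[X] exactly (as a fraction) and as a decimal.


Let X = Σ_S X_S over the C(49, 5) = 1906884 subsets S of size 5, where X_S = 1 if the K_5 on S is monochromatic.
For a fixed S, the K_5 on S has C(5, 2) = 10 edges. P[all 10 edges red] = (1/2)^10, and likewise for blue, so P[monochromatic] = 2·(1/2)^10 = 2^{1 − 10} = 1/512.
By linearity of expectation: E[X] = C(49, 5) · 2^{1 − 10} = 1906884 · 1/512 = 476721/128.
Numerically: E[X] ≈ 3724.38281.

E[X] = C(49,5)·2^(1−C(5,2)) = 476721/128 ≈ 3724.38281.


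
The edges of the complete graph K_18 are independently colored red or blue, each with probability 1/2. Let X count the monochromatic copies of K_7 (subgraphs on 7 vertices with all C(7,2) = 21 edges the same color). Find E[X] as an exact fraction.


Let X = Σ_S X_S over the C(18, 7) = 31824 subsets S of size 7, where X_S = 1 if the K_7 on S is monochromatic.
For a fixed S, the K_7 on S has C(7, 2) = 21 edges. P[all 21 edges red] = (1/2)^21, and likewise for blue, so P[monochromatic] = 2·(1/2)^21 = 2^{1 − 21} = 1/1048576.
By linearity: E[X] = C(18, 7) · 2^{1 − 21} = 31824 · 1/1048576 = 1989/65536.
Numerically: E[X] ≈ 0.030.

E[X] = C(18,7)·2^(1−C(7,2)) = 1989/65536 ≈ 0.030.


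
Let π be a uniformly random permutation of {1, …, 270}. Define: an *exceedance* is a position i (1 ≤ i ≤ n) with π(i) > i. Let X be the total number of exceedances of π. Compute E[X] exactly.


Write X = Σ_{i=1}^{270} X_i, where X_i = 1_{π(i) > i}.
For each fixed i, π(i) is uniform over {1, …, 270} (marginal of a uniform permutation), so P[π(i) > i] = (n − i)/n. Summing: Σ_{i=1}^{270} (n − i)/n = (0 + 1 + … + 269)/270 = 270(270 − 1)/(2·270) = (270 − 1)/2.
Hence E[X] = Σ_{i=1}^{270} (270 − i)/270 = 269/2 ≈ 134.5000.

E[X] = 269/2 = 134.5000.


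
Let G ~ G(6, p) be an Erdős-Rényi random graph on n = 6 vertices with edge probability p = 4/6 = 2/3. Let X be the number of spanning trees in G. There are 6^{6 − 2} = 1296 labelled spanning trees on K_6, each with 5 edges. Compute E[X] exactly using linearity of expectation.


K_6 has 6^{6 − 2} = 1296 labelled spanning trees.
For each such spanning tree H, let X_H = 1 if all 5 edges of H are present in G. Then P[X_H = 1] = p^{5} = (2/3)^{5} = 32/243.
By linearity: E[X] = Σ_H E[X_H] = 1296 · p^{5} = 1296 · 32/243 = 512/3.
Numerically: E[X] ≈ 170.667.

E[X] = 1296 · (2/3)^{5} = 512/3 ≈ 170.667.


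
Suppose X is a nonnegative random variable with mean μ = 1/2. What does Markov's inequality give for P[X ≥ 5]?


μ = E[X] = 1/2, a = 5.
Markov: P[X ≥ 5] ≤ μ/a = (1/2)/5 = 1/10.
Numerically: ≈ 0.100.
(Since a = 5 > μ = 0.500, the bound 1/10 is < 1 and informative.)

P[X ≥ 5] ≤ 1/10 ≈ 0.100.


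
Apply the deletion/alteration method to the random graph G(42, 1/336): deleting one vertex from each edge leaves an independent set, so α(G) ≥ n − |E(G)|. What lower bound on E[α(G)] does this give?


E[|E(G)|] = C(42, 2)·p = 861 · (1/336) = 41/16.
E[α(G)] ≥ n − E[|E(G)|] = 42 − 41/16 = 631/16.
Numerically: ≈ 39.438.
(This is only a lower bound; the true E[α(G)] may be larger.)

E[α(G)] ≥ 631/16 ≈ 39.438.


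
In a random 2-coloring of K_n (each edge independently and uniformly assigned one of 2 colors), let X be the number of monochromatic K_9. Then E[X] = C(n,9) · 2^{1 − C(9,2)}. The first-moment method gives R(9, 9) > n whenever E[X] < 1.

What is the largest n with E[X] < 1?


We need C(n, 9) · 2^{1 − 36} < 1, i.e. C(n, 9) < 2^{36 − 1} = 34359738368.
Check values of n near the boundary:
  n = 61: C(61, 9) = 17341763505; 17341763505 < 34359738368? YES
  n = 62: C(62, 9) = 20286591270; 20286591270 < 34359738368? YES
  n = 63: C(63, 9) = 23667689815; 23667689815 < 34359738368? YES
  n = 64: C(64, 9) = 27540584512; 27540584512 < 34359738368? YES
  n = 65: C(65, 9) = 31966749880; 31966749880 < 34359738368? YES
  n = 66: C(66, 9) = 37014131440; 37014131440 < 34359738368? NO
  n = 67: C(67, 9) = 42757703560; 42757703560 < 34359738368? NO
The largest n with C(n, 9) < 34359738368 is n = 65 (where E[X] = 3995843735/4294967296 ≈ 0.93035). Hence R(9, 9) > 65, i.e. R(9, 9) ≥ 66.

Largest n = 65; hence R(9, 9) > 65.


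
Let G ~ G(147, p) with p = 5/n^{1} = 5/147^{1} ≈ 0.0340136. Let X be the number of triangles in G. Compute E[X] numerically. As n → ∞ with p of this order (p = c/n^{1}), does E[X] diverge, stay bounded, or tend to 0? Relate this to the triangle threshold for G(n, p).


Number of potential triangles: C(147, 3) = 518665.
Each occurs with probability p³ ≈ (0.0340136)³ ≈ 3.93512026e-05.
By linearity: E[X] = C(147, 3)·p³ ≈ 518665 · 3.93512026e-05 ≈ 20.410091.
Here α = 1, so p = 5/n is exactly at the triangle threshold p ~ 1/n. Asymptotically E[X] → c³/6 = 5³/6 = 125/6 ≈ 20.833333, a bounded constant. In this regime the triangle count is asymptotically Poisson(c³/6).

E[X] ≈ 20.410091; in regime p = Θ(1/n^{1}) E[X] stays bounded (at the triangle threshold p ~ 1/n).


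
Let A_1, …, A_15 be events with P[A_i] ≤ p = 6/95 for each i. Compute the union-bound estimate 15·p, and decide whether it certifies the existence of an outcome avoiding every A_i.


Union bound: P[∪_{i=1}^{15} A_i] ≤ Σ_i P[A_i] ≤ 15·p = 15·(6/95) = 18/19.
Numerically: 18/19 ≈ 0.947368.
Is 18/19 < 1? YES.
Since P[∪ A_i] ≤ 18/19 < 1, the complement has P[∩ A_i^c] ≥ 1 − 18/19 = 1/19 > 0, so some outcome avoids every A_i.

15·p = 18/19 ≈ 0.947368; existence CERTIFIED by the union bound.


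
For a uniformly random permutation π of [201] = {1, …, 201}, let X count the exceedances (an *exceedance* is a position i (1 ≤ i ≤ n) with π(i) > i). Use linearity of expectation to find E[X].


Write X = Σ_{i=1}^{201} X_i, where X_i = 1_{π(i) > i}.
For each fixed i, π(i) is uniform over {1, …, 201} (marginal of a uniform permutation), so P[π(i) > i] = (n − i)/n. Summing: Σ_{i=1}^{201} (n − i)/n = (0 + 1 + … + 200)/201 = 201(201 − 1)/(2·201) = (201 − 1)/2.
Hence E[X] = Σ_{i=1}^{201} (201 − i)/201 = 100 ≈ 100.000.

E[X] = 100 = 100.000.


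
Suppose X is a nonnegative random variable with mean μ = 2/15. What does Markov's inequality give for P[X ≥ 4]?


μ = E[X] = 2/15, a = 4.
Markov: P[X ≥ 4] ≤ μ/a = (2/15)/4 = 1/30.
Numerically: ≈ 0.0333.
(Since a = 4 > μ = 0.1333, the bound 1/30 is < 1 and informative.)

P[X ≥ 4] ≤ 1/30 ≈ 0.0333.


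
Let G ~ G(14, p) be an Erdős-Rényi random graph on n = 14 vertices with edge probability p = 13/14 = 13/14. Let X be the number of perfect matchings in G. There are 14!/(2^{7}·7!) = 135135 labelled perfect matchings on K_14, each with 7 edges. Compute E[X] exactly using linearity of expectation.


K_14 has 14!/(2^{7}·7!) = 135135 labelled perfect matchings.
For each such perfect matching H, let X_H = 1 if all 7 edges of H are present in G. Then P[X_H = 1] = p^{7} = (13/14)^{7} = 62748517/105413504.
By linearity: E[X] = Σ_H E[X_H] = 135135 · p^{7} = 135135 · 62748517/105413504 = 1211360120685/15059072.
Numerically: E[X] ≈ 80440.6.

E[X] = 135135 · (13/14)^{7} = 1211360120685/15059072 ≈ 80440.6.


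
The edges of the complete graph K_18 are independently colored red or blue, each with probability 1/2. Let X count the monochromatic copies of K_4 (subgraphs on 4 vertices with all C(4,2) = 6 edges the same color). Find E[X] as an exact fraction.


Let X = Σ_S X_S over the C(18, 4) = 3060 subsets S of size 4, where X_S = 1 if the K_4 on S is monochromatic.
For a fixed S, the K_4 on S has C(4, 2) = 6 edges. P[all 6 edges red] = (1/2)^6, and likewise for blue, so P[monochromatic] = 2·(1/2)^6 = 2^{1 − 6} = 1/32.
Summing: E[X] = C(18, 4) · 2^{1 − 6} = 3060 · 1/32 = 765/8.
Numerically: E[X] ≈ 95.62500.

E[X] = C(18,4)·2^(1−C(4,2)) = 765/8 ≈ 95.62500.


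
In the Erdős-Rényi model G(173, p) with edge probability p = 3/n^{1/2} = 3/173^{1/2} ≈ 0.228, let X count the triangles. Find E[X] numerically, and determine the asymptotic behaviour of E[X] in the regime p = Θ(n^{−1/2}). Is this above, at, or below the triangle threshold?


Number of potential triangles: C(173, 3) = 848046.
Each occurs with probability p³ ≈ (0.228)³ ≈ 1.18657e-02.
By linearity: E[X] = C(173, 3)·p³ ≈ 848046 · 1.18657e-02 ≈ 10062.688.
Since α = 1/2 < 1, p = c/n^{1/2} ≫ 1/n is above the triangle threshold p ~ 1/n. Asymptotically E[X] ~ (c³/6)·n^{3(1−α)} = (3³/6)·n^{1.5} → ∞; triangles are abundant w.h.p.

E[X] ≈ 10062.688; in regime p = Θ(1/n^{1/2}) E[X] diverges (above the triangle threshold p ~ 1/n).


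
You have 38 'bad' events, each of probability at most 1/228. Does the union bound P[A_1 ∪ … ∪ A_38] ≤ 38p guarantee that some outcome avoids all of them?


Union bound: P[∪_{i=1}^{38} A_i] ≤ Σ_i P[A_i] ≤ 38·p = 38·(1/228) = 1/6.
Numerically: 1/6 ≈ 0.1666667.
Is 1/6 < 1? YES.
Since P[∪ A_i] ≤ 1/6 < 1, the complement has P[∩ A_i^c] ≥ 1 − 1/6 = 5/6 > 0, so some outcome avoids every A_i.

38·p = 1/6 ≈ 0.1666667; existence CERTIFIED by the union bound.


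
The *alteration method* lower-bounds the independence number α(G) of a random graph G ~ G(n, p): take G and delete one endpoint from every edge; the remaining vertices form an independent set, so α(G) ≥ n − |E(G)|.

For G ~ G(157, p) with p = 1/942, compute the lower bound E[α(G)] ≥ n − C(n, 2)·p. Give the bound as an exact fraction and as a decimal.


E[|E(G)|] = C(157, 2)·p = 12246 · (1/942) = 13.
E[α(G)] ≥ n − E[|E(G)|] = 157 − 13 = 144.
Numerically: ≈ 144.000.
(This is only a lower bound; the true E[α(G)] may be larger.)

E[α(G)] ≥ 144 ≈ 144.000.


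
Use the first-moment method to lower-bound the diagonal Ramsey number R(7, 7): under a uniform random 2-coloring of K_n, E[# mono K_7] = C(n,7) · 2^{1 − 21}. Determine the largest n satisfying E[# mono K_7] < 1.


We need C(n, 7) · 2^{1 − 21} < 1, i.e. C(n, 7) < 2^{21 − 1} = 1048576.
Check values of n near the boundary:
  n = 24: C(24, 7) = 346104; 346104 < 1048576? YES
  n = 25: C(25, 7) = 480700; 480700 < 1048576? YES
  n = 26: C(26, 7) = 657800; 657800 < 1048576? YES
  n = 27: C(27, 7) = 888030; 888030 < 1048576? YES
  n = 28: C(28, 7) = 1184040; 1184040 < 1048576? NO
  n = 29: C(29, 7) = 1560780; 1560780 < 1048576? NO
  n = 30: C(30, 7) = 2035800; 2035800 < 1048576? NO
The largest n with C(n, 7) < 1048576 is n = 27 (where E[X] = 444015/524288 ≈ 0.8468914). Hence R(7, 7) > 27, i.e. R(7, 7) ≥ 28.

Largest n = 27; hence R(7, 7) > 27.


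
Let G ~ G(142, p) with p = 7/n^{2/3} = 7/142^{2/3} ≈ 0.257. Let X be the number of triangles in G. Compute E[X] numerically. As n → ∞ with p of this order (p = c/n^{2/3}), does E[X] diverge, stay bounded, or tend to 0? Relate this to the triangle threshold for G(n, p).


Number of potential triangles: C(142, 3) = 467180.
Each occurs with probability p³ ≈ (0.257)³ ≈ 1.70105e-02.
By linearity: E[X] = C(142, 3)·p³ ≈ 467180 · 1.70105e-02 ≈ 7946.972.
Since α = 2/3 < 1, p = c/n^{2/3} ≫ 1/n is above the triangle threshold p ~ 1/n. Asymptotically E[X] ~ (c³/6)·n^{3(1−α)} = (7³/6)·n^{1} → ∞; triangles are abundant w.h.p.

E[X] ≈ 7946.972; in regime p = Θ(1/n^{2/3}) E[X] diverges (above the triangle threshold p ~ 1/n).


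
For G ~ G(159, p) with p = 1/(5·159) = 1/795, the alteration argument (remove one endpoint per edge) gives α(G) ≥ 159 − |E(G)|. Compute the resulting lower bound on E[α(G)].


E[|E(G)|] = C(159, 2)·p = 12561 · (1/795) = 79/5.
E[α(G)] ≥ n − E[|E(G)|] = 159 − 79/5 = 716/5.
Numerically: ≈ 143.200000.
(This is only a lower bound; the true E[α(G)] may be larger.)

E[α(G)] ≥ 716/5 ≈ 143.200000.


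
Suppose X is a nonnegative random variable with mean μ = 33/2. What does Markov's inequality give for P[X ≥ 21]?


μ = E[X] = 33/2, a = 21.
Markov: P[X ≥ 21] ≤ μ/a = (33/2)/21 = 11/14.
Numerically: ≈ 0.78571.
(Since a = 21 > μ = 16.50000, the bound 11/14 is < 1 and informative.)

P[X ≥ 21] ≤ 11/14 ≈ 0.78571.


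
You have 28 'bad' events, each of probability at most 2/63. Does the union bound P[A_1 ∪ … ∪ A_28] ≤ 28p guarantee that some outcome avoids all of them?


Union bound: P[∪_{i=1}^{28} A_i] ≤ Σ_i P[A_i] ≤ 28·p = 28·(2/63) = 8/9.
Numerically: 8/9 ≈ 0.8888889.
Is 8/9 < 1? YES.
Since P[∪ A_i] ≤ 8/9 < 1, the complement has P[∩ A_i^c] ≥ 1 − 8/9 = 1/9 > 0, so some outcome avoids every A_i.

28·p = 8/9 ≈ 0.8888889; existence CERTIFIED by the union bound.
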